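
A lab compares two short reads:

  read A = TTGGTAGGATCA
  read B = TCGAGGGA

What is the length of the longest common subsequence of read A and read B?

Let dp[i][j] be the LCS length of the first i bases of read A and the first j bases of read B. dp[i][j] = dp[i-1][j-1]+1 when the i-th and j-th bases match, else max(dp[i-1][j], dp[i][j-1]).
    ·  T  C  G  A  G  G  G  A
 ·  0  0  0  0  0  0  0  0  0
 T  0  1  1  1  1  1  1  1  1
 T  0  1  1  1  1  1  1  1  1
 G  0  1  1  2  2  2  2  2  2
 G  0  1  1  2  2  3  3  3  3
 T  0  1  1  2  2  3  3  3  3
 A  0  1  1  2  3  3  3  3  4
 G  0  1  1  2  3  4  4  4  4
 G  0  1  1  2  3  4  5  5  5
 A  0  1  1  2  3  4  5  5  6
 T  0  1  1  2  3  4  5  5  6
 C  0  1  2  2  3  4  5  5  6
 A  0  1  2  2  3  4  5  5  6
dp[12][8] = 6. One LCS (by backtracking along matches): TGGGGA.

6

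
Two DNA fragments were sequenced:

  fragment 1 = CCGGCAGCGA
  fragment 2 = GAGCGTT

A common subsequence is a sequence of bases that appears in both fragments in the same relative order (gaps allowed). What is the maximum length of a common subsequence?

5

Let dp[i][j] be the LCS length of the first i bases of fragment 1 and the first j bases of fragment 2. dp[i][j] = dp[i-1][j-1]+1 when the i-th and j-th bases match, else max(dp[i-1][j], dp[i][j-1]).
    ·  G  A  G  C  G  T  T
 ·  0  0  0  0  0  0  0  0
 C  0  0  0  0  1  1  1  1
 C  0  0  0  0  1  1  1  1
 G  0  1  1  1  1  2  2  2
 G  0  1  1  2  2  2  2  2
 C  0  1  1  2  3  3  3  3
 A  0  1  2  2  3  3  3  3
 G  0  1  2  3  3  4  4  4
 C  0  1  2  3  4  4  4  4
 G  0  1  2  3  4  5  5  5
 A  0  1  2  3  4  5  5  5
dp[10][7] = 5. One LCS (by backtracking along matches): GAGCG.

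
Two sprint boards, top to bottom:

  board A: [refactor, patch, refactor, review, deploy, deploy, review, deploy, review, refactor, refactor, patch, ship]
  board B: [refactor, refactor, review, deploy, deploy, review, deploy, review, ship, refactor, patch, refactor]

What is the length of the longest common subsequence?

10

One common subsequence of length 10: refactor [1,1] → refactor [3,2] → review [4,3] → deploy [5,4] → deploy [6,5] → review [7,6] → deploy [8,7] → review [9,8] → refactor [10,10] → refactor [11,12]. Since dp[13][12] = 10, nothing longer is possible.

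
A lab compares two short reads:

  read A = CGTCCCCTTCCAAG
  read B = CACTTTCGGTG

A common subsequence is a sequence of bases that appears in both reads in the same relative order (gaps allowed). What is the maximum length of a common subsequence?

One common subsequence of length 6: C [1,3] → T [3,4] → T [8,5] → T [9,6] → C [10,7] → G [14,11]. Since dp[14][11] = 6, nothing longer is possible.

6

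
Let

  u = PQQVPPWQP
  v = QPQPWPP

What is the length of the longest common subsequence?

Let dp[i][j] be the LCS length of the first i characters of u and the first j characters of v. dp[i][j] = dp[i-1][j-1]+1 when the i-th and j-th characters match, else max(dp[i-1][j], dp[i][j-1]).
    ·  Q  P  Q  P  W  P  P
 ·  0  0  0  0  0  0  0  0
 P  0  0  1  1  1  1  1  1
 Q  0  1  1  2  2  2  2  2
 Q  0  1  1  2  2  2  2  2
 V  0  1  1  2  2  2  2  2
 P  0  1  2  2  3  3  3  3
 P  0  1  2  2  3  3  4  4
 W  0  1  2  2  3  4  4  4
 Q  0  1  2  3  3  4  4  4
 P  0  1  2  3  4  4  5  5
dp[9][7] = 5. One LCS (by backtracking along matches): PQPPP.

5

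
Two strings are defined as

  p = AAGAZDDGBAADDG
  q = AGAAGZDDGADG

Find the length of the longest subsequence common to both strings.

Pick A [1,3], then A [2,4], then G [3,5], then Z [5,6], then D [6,7], then D [7,8], then G [8,9], then A [11,10], then D [13,11], then G [14,12]; all 10 characters appear in both, in order. dp[14][12] = 10 confirms this is the maximum.

10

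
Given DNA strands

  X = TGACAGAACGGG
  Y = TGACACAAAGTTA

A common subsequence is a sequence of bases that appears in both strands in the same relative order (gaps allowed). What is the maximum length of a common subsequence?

8

Taking T at X[1]=Y[1]; then G at X[2]=Y[2]; then A at X[3]=Y[5]; then C at X[4]=Y[6]; then A at X[5]=Y[7]; then A at X[7]=Y[8]; then A at X[8]=Y[9]; then G at X[10]=Y[10] gives a common subsequence of length 8. dp[12][13] = 8 confirms this is the maximum.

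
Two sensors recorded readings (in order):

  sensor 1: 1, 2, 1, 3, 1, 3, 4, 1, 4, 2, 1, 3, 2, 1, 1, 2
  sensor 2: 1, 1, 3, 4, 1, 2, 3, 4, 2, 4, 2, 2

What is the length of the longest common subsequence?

Pick 1 [1,1], then 1 [3,2], then 3 [4,3], then 1 [5,5], then 3 [6,7], then 4 [7,8], then 4 [9,10], then 2 [13,11], then 2 [16,12]; all 9 values appear in both, in order, and the DP table's final entry dp[16][12] is also 9, so no common subsequence is longer.

9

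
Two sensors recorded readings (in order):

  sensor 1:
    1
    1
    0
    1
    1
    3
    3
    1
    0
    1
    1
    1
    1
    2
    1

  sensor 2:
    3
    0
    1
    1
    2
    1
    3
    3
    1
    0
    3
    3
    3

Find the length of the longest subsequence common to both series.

One common subsequence of length 7: 1 (sensor 1 #1, sensor 2 #3), then 1 (sensor 1 #2, sensor 2 #4), then 1 (sensor 1 #5, sensor 2 #6), then 3 (sensor 1 #6, sensor 2 #7), then 3 (sensor 1 #7, sensor 2 #8), then 1 (sensor 1 #8, sensor 2 #9), then 0 (sensor 1 #9, sensor 2 #10). The LCS DP gives dp[15][13] = 7, so this is optimal.

7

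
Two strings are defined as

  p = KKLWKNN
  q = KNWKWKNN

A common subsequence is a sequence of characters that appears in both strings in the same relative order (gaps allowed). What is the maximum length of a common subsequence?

Let dp[i][j] be the LCS length of the first i characters of p and the first j characters of q. dp[i][j] = dp[i-1][j-1]+1 when the i-th and j-th characters match, else max(dp[i-1][j], dp[i][j-1]).
    ·  K  N  W  K  W  K  N  N
 ·  0  0  0  0  0  0  0  0  0
 K  0  1  1  1  1  1  1  1  1
 K  0  1  1  1  2  2  2  2  2
 L  0  1  1  1  2  2  2  2  2
 W  0  1  1  2  2  3  3  3  3
 K  0  1  1  2  3  3  4  4  4
 N  0  1  2  2  3  3  4  5  5
 N  0  1  2  2  3  3  4  5  6
dp[7][8] = 6. One LCS (by backtracking along matches): KKWKNN.

6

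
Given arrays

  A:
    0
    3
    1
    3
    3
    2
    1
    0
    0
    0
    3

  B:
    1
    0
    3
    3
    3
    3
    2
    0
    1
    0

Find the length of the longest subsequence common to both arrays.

Let dp[i][j] be the LCS length of the first i values of A and the first j values of B. dp[i][j] = dp[i-1][j-1]+1 when the i-th and j-th values match, else max(dp[i-1][j], dp[i][j-1]).
    ·  1  0  3  3  3  3  2  0  1  0
 ·  0  0  0  0  0  0  0  0  0  0  0
 0  0  0  1  1  1  1  1  1  1  1  1
 3  0  0  1  2  2  2  2  2  2  2  2
 1  0  1  1  2  2  2  2  2  2  3  3
 3  0  1  1  2  3  3  3  3  3  3  3
 3  0  1  1  2  3  4  4  4  4  4  4
 2  0  1  1  2  3  4  4  5  5  5  5
 1  0  1  1  2  3  4  4  5  5  6  6
 0  0  1  2  2  3  4  4  5  6  6  7
 0  0  1  2  2  3  4  4  5  6  6  7
 0  0  1  2  2  3  4  4  5  6  6  7
 3  0  1  2  3  3  4  5  5  6  6  7
dp[11][10] = 7. One LCS (by backtracking along matches): 0, 3, 3, 3, 2, 1, 0.

7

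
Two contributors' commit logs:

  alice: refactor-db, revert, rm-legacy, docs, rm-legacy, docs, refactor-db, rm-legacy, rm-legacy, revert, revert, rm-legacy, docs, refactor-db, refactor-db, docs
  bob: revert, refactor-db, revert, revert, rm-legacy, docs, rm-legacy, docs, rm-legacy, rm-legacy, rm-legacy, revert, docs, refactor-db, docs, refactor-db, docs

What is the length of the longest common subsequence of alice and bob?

13

One common subsequence of length 13: refactor-db (alice #1, bob #2); then revert (alice #2, bob #4); then rm-legacy (alice #3, bob #5); then docs (alice #4, bob #6); then rm-legacy (alice #5, bob #7); then docs (alice #6, bob #8); then rm-legacy (alice #8, bob #10); then rm-legacy (alice #9, bob #11); then revert (alice #11, bob #12); then docs (alice #13, bob #13); then refactor-db (alice #14, bob #14); then refactor-db (alice #15, bob #16); then docs (alice #16, bob #17). dp[16][17] = 13 confirms this is the maximum.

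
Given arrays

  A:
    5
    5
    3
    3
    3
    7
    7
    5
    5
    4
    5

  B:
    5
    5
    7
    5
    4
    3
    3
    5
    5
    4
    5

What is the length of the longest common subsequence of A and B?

8

One common subsequence of length 8: 5 [1,2], then 5 [2,4], then 3 [4,6], then 3 [5,7], then 5 [8,8], then 5 [9,9], then 4 [10,10], then 5 [11,11], and the DP table's final entry dp[11][11] is also 8, so no common subsequence is longer.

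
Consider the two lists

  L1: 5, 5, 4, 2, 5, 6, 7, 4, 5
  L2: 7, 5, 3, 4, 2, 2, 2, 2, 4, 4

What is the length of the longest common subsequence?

Taking 5 at L1[1]=L2[2], 4 at L1[3]=L2[4], 2 at L1[4]=L2[8], 4 at L1[8]=L2[10] gives a common subsequence of length 4. The LCS DP gives dp[9][10] = 4, so this is optimal.

4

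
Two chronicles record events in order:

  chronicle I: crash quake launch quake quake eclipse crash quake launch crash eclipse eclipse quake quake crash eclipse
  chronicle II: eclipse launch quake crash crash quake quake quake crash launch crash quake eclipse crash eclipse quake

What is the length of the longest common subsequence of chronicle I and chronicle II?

Taking crash [1,5], quake [2,6], quake [4,7], quake [5,8], crash [7,9], launch [9,10], crash [10,11], eclipse [11,13], eclipse [12,15], quake [14,16] gives a common subsequence of length 10. dp[16][16] = 10 confirms this is the maximum.

10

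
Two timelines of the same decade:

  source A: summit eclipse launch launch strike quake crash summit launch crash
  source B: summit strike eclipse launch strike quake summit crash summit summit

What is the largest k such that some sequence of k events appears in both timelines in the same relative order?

7

Taking summit (source A #1, source B #1) → eclipse (source A #2, source B #3) → launch (source A #4, source B #4) → strike (source A #5, source B #5) → quake (source A #6, source B #6) → crash (source A #7, source B #8) → summit (source A #8, source B #10) gives a common subsequence of length 7. The LCS DP gives dp[10][10] = 7, so this is optimal.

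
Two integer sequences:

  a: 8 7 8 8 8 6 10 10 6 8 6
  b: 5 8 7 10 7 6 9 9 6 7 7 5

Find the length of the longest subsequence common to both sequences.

5

Let dp[i][j] be the LCS length of the first i values of a and the first j values of b. dp[i][j] = dp[i-1][j-1]+1 when the i-th and j-th values match, else max(dp[i-1][j], dp[i][j-1]).
    ·  5  8  7 10  7  6  9  9  6  7  7  5
 ·  0  0  0  0  0  0  0  0  0  0  0  0  0
 8  0  0  1  1  1  1  1  1  1  1  1  1  1
 7  0  0  1  2  2  2  2  2  2  2  2  2  2
 8  0  0  1  2  2  2  2  2  2  2  2  2  2
 8  0  0  1  2  2  2  2  2  2  2  2  2  2
 8  0  0  1  2  2  2  2  2  2  2  2  2  2
 6  0  0  1  2  2  2  3  3  3  3  3  3  3
10  0  0  1  2  3  3  3  3  3  3  3  3  3
10  0  0  1  2  3  3  3  3  3  3  3  3  3
 6  0  0  1  2  3  3  4  4  4  4  4  4  4
 8  0  0  1  2  3  3  4  4  4  4  4  4  4
 6  0  0  1  2  3  3  4  4  4  5  5  5  5
dp[11][12] = 5. One LCS (by backtracking along matches): 8, 7, 10, 6, 6.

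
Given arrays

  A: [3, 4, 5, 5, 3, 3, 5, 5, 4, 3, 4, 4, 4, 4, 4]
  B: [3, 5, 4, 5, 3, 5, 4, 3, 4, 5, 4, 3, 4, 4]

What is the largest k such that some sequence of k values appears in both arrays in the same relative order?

11

Match 3 [1,1]; then 4 [2,3]; then 5 [4,4]; then 3 [6,5]; then 5 [8,6]; then 4 [9,7]; then 3 [10,8]; then 4 [11,9]; then 4 [12,11]; then 4 [14,13]; then 4 [15,14] — 11 values in the same relative order in both. The LCS DP gives dp[15][14] = 11, so this is optimal.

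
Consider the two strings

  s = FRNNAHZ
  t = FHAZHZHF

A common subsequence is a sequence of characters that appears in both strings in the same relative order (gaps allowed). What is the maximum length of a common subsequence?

Let dp[i][j] be the LCS length of the first i characters of s and the first j characters of t. dp[i][j] = dp[i-1][j-1]+1 when the i-th and j-th characters match, else max(dp[i-1][j], dp[i][j-1]).
    ·  F  H  A  Z  H  Z  H  F
 ·  0  0  0  0  0  0  0  0  0
 F  0  1  1  1  1  1  1  1  1
 R  0  1  1  1  1  1  1  1  1
 N  0  1  1  1  1  1  1  1  1
 N  0  1  1  1  1  1  1  1  1
 A  0  1  1  2  2  2  2  2  2
 H  0  1  2  2  2  3  3  3  3
 Z  0  1  2  2  3  3  4  4  4
dp[7][8] = 4. One LCS (by backtracking along matches): FAHZ.

4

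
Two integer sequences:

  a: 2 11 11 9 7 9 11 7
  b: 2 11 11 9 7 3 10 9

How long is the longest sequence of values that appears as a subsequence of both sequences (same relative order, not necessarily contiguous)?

6

Match 2 at a[1]=b[1]; then 11 at a[2]=b[2]; then 11 at a[3]=b[3]; then 9 at a[4]=b[4]; then 7 at a[5]=b[5]; then 9 at a[6]=b[8] — 6 values in the same relative order in both. Since dp[8][8] = 6, nothing longer is possible.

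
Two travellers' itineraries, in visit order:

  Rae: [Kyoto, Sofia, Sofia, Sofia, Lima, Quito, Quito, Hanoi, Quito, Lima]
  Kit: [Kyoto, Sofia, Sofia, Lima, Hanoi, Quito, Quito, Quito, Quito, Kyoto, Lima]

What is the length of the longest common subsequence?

8

Match Kyoto [1,1] → Sofia [3,2] → Sofia [4,3] → Lima [5,4] → Quito [6,7] → Quito [7,8] → Quito [9,9] → Lima [10,11] — 8 stops in the same relative order in both. The LCS DP gives dp[10][11] = 8, so this is optimal.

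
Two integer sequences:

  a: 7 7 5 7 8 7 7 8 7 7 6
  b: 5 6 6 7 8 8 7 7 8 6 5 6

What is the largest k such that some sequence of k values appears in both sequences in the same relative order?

7

Let dp[i][j] be the LCS length of the first i values of a and the first j values of b. dp[i][j] = dp[i-1][j-1]+1 when the i-th and j-th values match, else max(dp[i-1][j], dp[i][j-1]).
    ·  5  6  6  7  8  8  7  7  8  6  5  6
 ·  0  0  0  0  0  0  0  0  0  0  0  0  0
 7  0  0  0  0  1  1  1  1  1  1  1  1  1
 7  0  0  0  0  1  1  1  2  2  2  2  2  2
 5  0  1  1  1  1  1  1  2  2  2  2  3  3
 7  0  1  1  1  2  2  2  2  3  3  3  3  3
 8  0  1  1  1  2  3  3  3  3  4  4  4  4
 7  0  1  1  1  2  3  3  4  4  4  4  4  4
 7  0  1  1  1  2  3  3  4  5  5  5  5  5
 8  0  1  1  1  2  3  4  4  5  6  6  6  6
 7  0  1  1  1  2  3  4  5  5  6  6  6  6
 7  0  1  1  1  2  3  4  5  6  6  6  6  6
 6  0  1  2  2  2  3  4  5  6  6  7  7  7
dp[11][12] = 7. One LCS (by backtracking along matches): 5, 7, 8, 7, 7, 8, 6.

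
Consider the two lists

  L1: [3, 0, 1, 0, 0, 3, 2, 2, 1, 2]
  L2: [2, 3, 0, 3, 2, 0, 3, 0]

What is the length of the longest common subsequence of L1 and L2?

4

Match 3 (L1 #1, L2 #2), then 0 (L1 #2, L2 #3), then 0 (L1 #4, L2 #6), then 0 (L1 #5, L2 #8) — 4 values in the same relative order in both, and the DP table's final entry dp[10][8] is also 4, so no common subsequence is longer.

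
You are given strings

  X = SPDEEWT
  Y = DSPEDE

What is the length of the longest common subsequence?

Match S (X #1, Y #2); then P (X #2, Y #3); then D (X #3, Y #5); then E (X #5, Y #6) — 4 characters in the same relative order in both, and the DP table's final entry dp[7][6] is also 4, so no common subsequence is longer.

4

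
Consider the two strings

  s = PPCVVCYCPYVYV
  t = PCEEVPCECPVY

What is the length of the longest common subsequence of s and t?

Pick P at s[2]=t[1] → C at s[3]=t[2] → V at s[4]=t[5] → C at s[6]=t[7] → C at s[8]=t[9] → P at s[9]=t[10] → V at s[11]=t[11] → Y at s[12]=t[12]; all 8 characters appear in both, in order. Since dp[13][12] = 8, nothing longer is possible.

8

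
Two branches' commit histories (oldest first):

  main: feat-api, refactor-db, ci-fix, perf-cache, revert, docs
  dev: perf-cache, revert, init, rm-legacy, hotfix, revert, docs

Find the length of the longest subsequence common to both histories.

Pick perf-cache (main #4, dev #1), revert (main #5, dev #6), docs (main #6, dev #7); all 3 commits appear in both, in order. The LCS DP gives dp[6][7] = 3, so this is optimal.

3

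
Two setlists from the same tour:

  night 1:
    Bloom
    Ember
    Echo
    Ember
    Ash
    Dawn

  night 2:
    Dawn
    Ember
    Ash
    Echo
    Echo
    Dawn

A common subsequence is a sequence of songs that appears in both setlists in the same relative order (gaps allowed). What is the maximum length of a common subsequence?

Match Ember [2,2] → Echo [3,5] → Dawn [6,6] — 3 songs in the same relative order in both. dp[6][6] = 3 confirms this is the maximum.

3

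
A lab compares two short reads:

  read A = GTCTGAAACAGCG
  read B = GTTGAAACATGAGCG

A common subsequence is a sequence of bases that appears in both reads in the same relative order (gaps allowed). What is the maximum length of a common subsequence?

12

One common subsequence of length 12: G [1,1]; then T [2,2]; then T [4,3]; then G [5,4]; then A [6,5]; then A [7,6]; then A [8,7]; then C [9,8]; then A [10,12]; then G [11,13]; then C [12,14]; then G [13,15]. Since dp[13][15] = 12, nothing longer is possible.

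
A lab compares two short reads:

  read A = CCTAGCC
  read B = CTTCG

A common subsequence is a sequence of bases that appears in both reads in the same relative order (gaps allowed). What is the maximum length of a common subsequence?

Match C at read A[1]=read B[1] → C at read A[2]=read B[4] → G at read A[5]=read B[5] — 3 bases in the same relative order in both, and the DP table's final entry dp[7][5] is also 3, so no common subsequence is longer.

3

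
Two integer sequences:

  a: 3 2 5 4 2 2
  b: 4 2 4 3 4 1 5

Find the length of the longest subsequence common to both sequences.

2

Let dp[i][j] be the LCS length of the first i values of a and the first j values of b. dp[i][j] = dp[i-1][j-1]+1 when the i-th and j-th values match, else max(dp[i-1][j], dp[i][j-1]).
    ·  4  2  4  3  4  1  5
 ·  0  0  0  0  0  0  0  0
 3  0  0  0  0  1  1  1  1
 2  0  0  1  1  1  1  1  1
 5  0  0  1  1  1  1  1  2
 4  0  1  1  2  2  2  2  2
 2  0  1  2  2  2  2  2  2
 2  0  1  2  2  2  2  2  2
dp[6][7] = 2. One LCS (by backtracking along matches): 3, 5.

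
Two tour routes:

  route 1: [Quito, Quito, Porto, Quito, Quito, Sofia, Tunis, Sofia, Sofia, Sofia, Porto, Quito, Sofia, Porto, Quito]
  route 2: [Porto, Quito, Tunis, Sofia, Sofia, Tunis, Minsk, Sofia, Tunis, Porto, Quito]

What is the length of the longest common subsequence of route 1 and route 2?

8

One common subsequence of length 8: Porto (route 1 #3, route 2 #1) → Quito (route 1 #5, route 2 #2) → Tunis (route 1 #7, route 2 #3) → Sofia (route 1 #8, route 2 #4) → Sofia (route 1 #9, route 2 #5) → Sofia (route 1 #10, route 2 #8) → Porto (route 1 #14, route 2 #10) → Quito (route 1 #15, route 2 #11). The LCS DP gives dp[15][11] = 8, so this is optimal.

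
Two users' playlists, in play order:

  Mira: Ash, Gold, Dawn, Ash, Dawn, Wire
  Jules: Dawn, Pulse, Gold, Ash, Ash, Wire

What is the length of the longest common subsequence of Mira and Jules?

3

Pick Ash [1,4]; then Ash [4,5]; then Wire [6,6]; all 3 songs appear in both, in order. dp[6][6] = 3 confirms this is the maximum.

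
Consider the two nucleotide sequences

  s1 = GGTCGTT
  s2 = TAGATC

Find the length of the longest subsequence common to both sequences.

3

Let dp[i][j] be the LCS length of the first i bases of s1 and the first j bases of s2. dp[i][j] = dp[i-1][j-1]+1 when the i-th and j-th bases match, else max(dp[i-1][j], dp[i][j-1]).
    ·  T  A  G  A  T  C
 ·  0  0  0  0  0  0  0
 G  0  0  0  1  1  1  1
 G  0  0  0  1  1  1  1
 T  0  1  1  1  1  2  2
 C  0  1  1  1  1  2  3
 G  0  1  1  2  2  2  3
 T  0  1  1  2  2  3  3
 T  0  1  1  2  2  3  3
dp[7][6] = 3. One LCS (by backtracking along matches): GTC.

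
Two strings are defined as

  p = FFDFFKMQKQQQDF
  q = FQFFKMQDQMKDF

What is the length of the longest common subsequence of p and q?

9

Pick F [1,1] → F [4,3] → F [5,4] → K [6,5] → M [7,6] → Q [8,9] → K [9,11] → D [13,12] → F [14,13]; all 9 characters appear in both, in order, and the DP table's final entry dp[14][13] is also 9, so no common subsequence is longer.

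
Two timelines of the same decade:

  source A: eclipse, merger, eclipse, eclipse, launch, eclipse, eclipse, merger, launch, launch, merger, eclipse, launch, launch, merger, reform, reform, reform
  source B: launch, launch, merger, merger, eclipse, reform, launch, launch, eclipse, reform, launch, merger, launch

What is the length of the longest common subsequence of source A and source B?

Taking merger at source A[2]=source B[4] → eclipse at source A[3]=source B[5] → launch at source A[5]=source B[8] → eclipse at source A[6]=source B[9] → launch at source A[10]=source B[11] → merger at source A[11]=source B[12] → launch at source A[14]=source B[13] gives a common subsequence of length 7. dp[18][13] = 7 confirms this is the maximum.

7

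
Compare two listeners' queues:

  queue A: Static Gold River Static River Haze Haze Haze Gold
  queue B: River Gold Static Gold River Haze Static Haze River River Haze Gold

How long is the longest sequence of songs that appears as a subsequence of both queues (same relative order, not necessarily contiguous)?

One common subsequence of length 7: Static (queue A #1, queue B #3) → Gold (queue A #2, queue B #4) → River (queue A #3, queue B #5) → Static (queue A #4, queue B #7) → River (queue A #5, queue B #10) → Haze (queue A #8, queue B #11) → Gold (queue A #9, queue B #12), and the DP table's final entry dp[9][12] is also 7, so no common subsequence is longer.

7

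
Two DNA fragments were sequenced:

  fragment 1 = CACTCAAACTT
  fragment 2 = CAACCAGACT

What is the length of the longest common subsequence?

Let dp[i][j] be the LCS length of the first i bases of fragment 1 and the first j bases of fragment 2. dp[i][j] = dp[i-1][j-1]+1 when the i-th and j-th bases match, else max(dp[i-1][j], dp[i][j-1]).
    ·  C  A  A  C  C  A  G  A  C  T
 ·  0  0  0  0  0  0  0  0  0  0  0
 C  0  1  1  1  1  1  1  1  1  1  1
 A  0  1  2  2  2  2  2  2  2  2  2
 C  0  1  2  2  3  3  3  3  3  3  3
 T  0  1  2  2  3  3  3  3  3  3  4
 C  0  1  2  2  3  4  4  4  4  4  4
 A  0  1  2  3  3  4  5  5  5  5  5
 A  0  1  2  3  3  4  5  5  6  6  6
 A  0  1  2  3  3  4  5  5  6  6  6
 C  0  1  2  3  4  4  5  5  6  7  7
 T  0  1  2  3  4  4  5  5  6  7  8
 T  0  1  2  3  4  4  5  5  6  7  8
dp[11][10] = 8. One LCS (by backtracking along matches): CACCAACT.

8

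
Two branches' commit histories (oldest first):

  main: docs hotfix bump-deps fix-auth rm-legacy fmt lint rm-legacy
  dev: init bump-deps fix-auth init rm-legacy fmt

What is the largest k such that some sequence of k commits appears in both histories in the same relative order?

4

Pick bump-deps (main #3, dev #2) → fix-auth (main #4, dev #3) → rm-legacy (main #5, dev #5) → fmt (main #6, dev #6); all 4 commits appear in both, in order. dp[8][6] = 4 confirms this is the maximum.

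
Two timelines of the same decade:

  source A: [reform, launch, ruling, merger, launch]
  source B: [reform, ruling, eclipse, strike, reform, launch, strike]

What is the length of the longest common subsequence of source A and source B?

3

One common subsequence of length 3: reform [1,1], then ruling [3,2], then launch [5,6]. dp[5][7] = 3 confirms this is the maximum.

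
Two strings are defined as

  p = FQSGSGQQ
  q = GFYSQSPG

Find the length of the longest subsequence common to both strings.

4

Taking F [1,2], Q [2,5], S [3,6], G [6,8] gives a common subsequence of length 4. Since dp[8][8] = 4, nothing longer is possible.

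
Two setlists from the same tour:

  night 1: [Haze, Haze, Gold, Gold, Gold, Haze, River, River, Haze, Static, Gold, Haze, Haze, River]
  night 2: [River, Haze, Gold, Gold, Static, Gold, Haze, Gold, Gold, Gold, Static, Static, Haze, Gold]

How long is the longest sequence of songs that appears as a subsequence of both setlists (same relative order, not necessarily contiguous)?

One common subsequence of length 7: Haze at night 1[1]=night 2[2]; then Haze at night 1[2]=night 2[7]; then Gold at night 1[3]=night 2[8]; then Gold at night 1[4]=night 2[9]; then Gold at night 1[5]=night 2[10]; then Haze at night 1[9]=night 2[13]; then Gold at night 1[11]=night 2[14]. The LCS DP gives dp[14][14] = 7, so this is optimal.

7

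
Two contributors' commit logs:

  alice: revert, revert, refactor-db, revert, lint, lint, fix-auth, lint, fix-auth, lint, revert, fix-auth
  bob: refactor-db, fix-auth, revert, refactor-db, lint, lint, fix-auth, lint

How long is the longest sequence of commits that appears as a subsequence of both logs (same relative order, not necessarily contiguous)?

Pick revert (alice #2, bob #3); then refactor-db (alice #3, bob #4); then lint (alice #6, bob #5); then lint (alice #8, bob #6); then fix-auth (alice #9, bob #7); then lint (alice #10, bob #8); all 6 commits appear in both, in order. Since dp[12][8] = 6, nothing longer is possible.

6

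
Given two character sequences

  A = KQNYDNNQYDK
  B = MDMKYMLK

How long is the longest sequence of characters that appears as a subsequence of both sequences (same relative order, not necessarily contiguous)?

3

Match K [1,4] → Y [4,5] → K [11,8] — 3 characters in the same relative order in both, and the DP table's final entry dp[11][8] is also 3, so no common subsequence is longer.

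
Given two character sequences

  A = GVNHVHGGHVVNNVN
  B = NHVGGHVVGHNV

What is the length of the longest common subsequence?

10

Pick N at A[3]=B[1] → H at A[4]=B[2] → V at A[5]=B[3] → G at A[7]=B[4] → G at A[8]=B[5] → H at A[9]=B[6] → V at A[10]=B[7] → V at A[11]=B[8] → N at A[13]=B[11] → V at A[14]=B[12]; all 10 characters appear in both, in order, and the DP table's final entry dp[15][12] is also 10, so no common subsequence is longer.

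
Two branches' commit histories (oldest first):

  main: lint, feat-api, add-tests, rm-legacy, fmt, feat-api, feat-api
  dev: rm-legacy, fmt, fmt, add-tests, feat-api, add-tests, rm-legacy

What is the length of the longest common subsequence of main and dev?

3

One common subsequence of length 3: feat-api at main[2]=dev[5]; then add-tests at main[3]=dev[6]; then rm-legacy at main[4]=dev[7]. The LCS DP gives dp[7][7] = 3, so this is optimal.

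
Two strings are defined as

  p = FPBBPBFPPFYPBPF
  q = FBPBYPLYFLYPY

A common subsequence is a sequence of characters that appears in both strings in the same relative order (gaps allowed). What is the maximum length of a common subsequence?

Taking F (p #1, q #1), B (p #4, q #2), P (p #5, q #3), B (p #6, q #4), P (p #8, q #6), F (p #10, q #9), Y (p #11, q #11), P (p #12, q #12) gives a common subsequence of length 8. The LCS DP gives dp[15][13] = 8, so this is optimal.

8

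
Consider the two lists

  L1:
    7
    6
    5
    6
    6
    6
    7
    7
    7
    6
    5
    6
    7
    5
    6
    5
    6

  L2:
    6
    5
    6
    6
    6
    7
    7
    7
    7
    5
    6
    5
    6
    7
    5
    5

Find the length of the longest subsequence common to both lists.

Match 6 (L1 #2, L2 #1); then 5 (L1 #3, L2 #2); then 6 (L1 #4, L2 #3); then 6 (L1 #5, L2 #4); then 6 (L1 #6, L2 #5); then 7 (L1 #7, L2 #7); then 7 (L1 #8, L2 #8); then 7 (L1 #9, L2 #9); then 6 (L1 #10, L2 #11); then 5 (L1 #11, L2 #12); then 6 (L1 #12, L2 #13); then 7 (L1 #13, L2 #14); then 5 (L1 #14, L2 #15); then 5 (L1 #16, L2 #16) — 14 values in the same relative order in both. Since dp[17][16] = 14, nothing longer is possible.

14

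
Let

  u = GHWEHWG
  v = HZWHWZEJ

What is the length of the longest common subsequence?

4

Let dp[i][j] be the LCS length of the first i characters of u and the first j characters of v. dp[i][j] = dp[i-1][j-1]+1 when the i-th and j-th characters match, else max(dp[i-1][j], dp[i][j-1]).
    ·  H  Z  W  H  W  Z  E  J
 ·  0  0  0  0  0  0  0  0  0
 G  0  0  0  0  0  0  0  0  0
 H  0  1  1  1  1  1  1  1  1
 W  0  1  1  2  2  2  2  2  2
 E  0  1  1  2  2  2  2  3  3
 H  0  1  1  2  3  3  3  3  3
 W  0  1  1  2  3  4  4  4  4
 G  0  1  1  2  3  4  4  4  4
dp[7][8] = 4. One LCS (by backtracking along matches): HWHW.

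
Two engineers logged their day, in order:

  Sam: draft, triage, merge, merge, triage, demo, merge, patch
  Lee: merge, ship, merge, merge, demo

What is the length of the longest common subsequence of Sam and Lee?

Pick merge at Sam[3]=Lee[3]; then merge at Sam[4]=Lee[4]; then demo at Sam[6]=Lee[5]; all 3 tasks appear in both, in order. dp[8][5] = 3 confirms this is the maximum.

3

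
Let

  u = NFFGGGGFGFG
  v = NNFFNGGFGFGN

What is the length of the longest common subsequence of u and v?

One common subsequence of length 9: N [1,2]; then F [2,3]; then F [3,4]; then G [6,6]; then G [7,7]; then F [8,8]; then G [9,9]; then F [10,10]; then G [11,11]. dp[11][12] = 9 confirms this is the maximum.

9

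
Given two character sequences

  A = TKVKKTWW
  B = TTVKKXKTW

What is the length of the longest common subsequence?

6

Match T [1,2], then K [2,4], then K [4,5], then K [5,7], then T [6,8], then W [8,9] — 6 characters in the same relative order in both. The LCS DP gives dp[8][9] = 6, so this is optimal.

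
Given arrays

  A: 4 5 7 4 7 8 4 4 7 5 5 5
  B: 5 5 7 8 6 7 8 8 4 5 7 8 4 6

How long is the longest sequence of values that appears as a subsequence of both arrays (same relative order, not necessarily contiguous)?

Match 5 at A[2]=B[2], 7 at A[3]=B[6], 4 at A[4]=B[9], 7 at A[5]=B[11], 8 at A[6]=B[12], 4 at A[7]=B[13] — 6 values in the same relative order in both. Since dp[12][14] = 6, nothing longer is possible.

6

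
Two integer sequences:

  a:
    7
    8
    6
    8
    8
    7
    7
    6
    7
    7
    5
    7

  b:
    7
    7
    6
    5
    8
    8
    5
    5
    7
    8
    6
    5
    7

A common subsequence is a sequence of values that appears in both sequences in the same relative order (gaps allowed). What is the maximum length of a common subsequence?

8

Match 7 (a #1, b #2); then 6 (a #3, b #3); then 8 (a #4, b #5); then 8 (a #5, b #6); then 7 (a #6, b #9); then 6 (a #8, b #11); then 5 (a #11, b #12); then 7 (a #12, b #13) — 8 values in the same relative order in both. The LCS DP gives dp[12][13] = 8, so this is optimal.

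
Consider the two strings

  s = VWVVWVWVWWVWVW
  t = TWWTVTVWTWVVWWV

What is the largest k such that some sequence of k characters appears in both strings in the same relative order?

9

Match W at s[2]=t[3], then V at s[3]=t[5], then V at s[4]=t[7], then W at s[5]=t[10], then V at s[6]=t[11], then V at s[8]=t[12], then W at s[10]=t[13], then W at s[12]=t[14], then V at s[13]=t[15] — 9 characters in the same relative order in both. Since dp[14][15] = 9, nothing longer is possible.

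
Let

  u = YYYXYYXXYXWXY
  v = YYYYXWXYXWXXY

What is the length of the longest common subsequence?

11

One common subsequence of length 11: Y at u[2]=v[1]; then Y at u[3]=v[2]; then Y at u[5]=v[3]; then Y at u[6]=v[4]; then X at u[7]=v[5]; then X at u[8]=v[7]; then Y at u[9]=v[8]; then X at u[10]=v[9]; then W at u[11]=v[10]; then X at u[12]=v[12]; then Y at u[13]=v[13]. The LCS DP gives dp[13][13] = 11, so this is optimal.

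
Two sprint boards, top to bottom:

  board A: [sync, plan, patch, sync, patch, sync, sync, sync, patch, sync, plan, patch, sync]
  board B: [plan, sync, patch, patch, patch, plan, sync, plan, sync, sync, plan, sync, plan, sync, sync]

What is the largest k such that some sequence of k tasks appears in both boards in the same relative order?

Taking sync at board A[1]=board B[2]; then patch at board A[3]=board B[4]; then patch at board A[5]=board B[5]; then sync at board A[6]=board B[7]; then sync at board A[7]=board B[9]; then sync at board A[8]=board B[10]; then sync at board A[10]=board B[12]; then plan at board A[11]=board B[13]; then sync at board A[13]=board B[15] gives a common subsequence of length 9. The LCS DP gives dp[13][15] = 9, so this is optimal.

9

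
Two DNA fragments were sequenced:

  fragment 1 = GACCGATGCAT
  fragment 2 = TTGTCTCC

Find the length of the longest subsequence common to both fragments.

4

Let dp[i][j] be the LCS length of the first i bases of fragment 1 and the first j bases of fragment 2. dp[i][j] = dp[i-1][j-1]+1 when the i-th and j-th bases match, else max(dp[i-1][j], dp[i][j-1]).
    ·  T  T  G  T  C  T  C  C
 ·  0  0  0  0  0  0  0  0  0
 G  0  0  0  1  1  1  1  1  1
 A  0  0  0  1  1  1  1  1  1
 C  0  0  0  1  1  2  2  2  2
 C  0  0  0  1  1  2  2  3  3
 G  0  0  0  1  1  2  2  3  3
 A  0  0  0  1  1  2  2  3  3
 T  0  1  1  1  2  2  3  3  3
 G  0  1  1  2  2  2  3  3  3
 C  0  1  1  2  2  3  3  4  4
 A  0  1  1  2  2  3  3  4  4
 T  0  1  2  2  3  3  4  4  4
dp[11][8] = 4. One LCS (by backtracking along matches): GCCC.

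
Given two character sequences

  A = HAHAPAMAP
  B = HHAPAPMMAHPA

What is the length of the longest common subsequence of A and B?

Pick H at A[1]=B[1] → H at A[3]=B[2] → A at A[4]=B[3] → P at A[5]=B[4] → A at A[6]=B[5] → M at A[7]=B[8] → A at A[8]=B[9] → P at A[9]=B[11]; all 8 characters appear in both, in order. dp[9][12] = 8 confirms this is the maximum.

8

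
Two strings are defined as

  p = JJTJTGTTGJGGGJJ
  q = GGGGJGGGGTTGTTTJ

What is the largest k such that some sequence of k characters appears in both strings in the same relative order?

7

Match J at p[1]=q[5]; then T at p[3]=q[10]; then T at p[5]=q[11]; then G at p[6]=q[12]; then T at p[7]=q[14]; then T at p[8]=q[15]; then J at p[15]=q[16] — 7 characters in the same relative order in both. dp[15][16] = 7 confirms this is the maximum.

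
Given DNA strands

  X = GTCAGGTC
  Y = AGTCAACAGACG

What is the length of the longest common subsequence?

6

Let dp[i][j] be the LCS length of the first i bases of X and the first j bases of Y. dp[i][j] = dp[i-1][j-1]+1 when the i-th and j-th bases match, else max(dp[i-1][j], dp[i][j-1]).
    ·  A  G  T  C  A  A  C  A  G  A  C  G
 ·  0  0  0  0  0  0  0  0  0  0  0  0  0
 G  0  0  1  1  1  1  1  1  1  1  1  1  1
 T  0  0  1  2  2  2  2  2  2  2  2  2  2
 C  0  0  1  2  3  3  3  3  3  3  3  3  3
 A  0  1  1  2  3  4  4  4  4  4  4  4  4
 G  0  1  2  2  3  4  4  4  4  5  5  5  5
 G  0  1  2  2  3  4  4  4  4  5  5  5  6
 T  0  1  2  3  3  4  4  4  4  5  5  5  6
 C  0  1  2  3  4  4  4  5  5  5  5  6  6
dp[8][12] = 6. One LCS (by backtracking along matches): GTCAGG.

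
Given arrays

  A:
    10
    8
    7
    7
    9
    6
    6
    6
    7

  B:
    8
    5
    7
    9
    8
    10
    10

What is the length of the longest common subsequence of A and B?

3

Match 8 [2,1]; then 7 [4,3]; then 9 [5,4] — 3 values in the same relative order in both, and the DP table's final entry dp[9][7] is also 3, so no common subsequence is longer.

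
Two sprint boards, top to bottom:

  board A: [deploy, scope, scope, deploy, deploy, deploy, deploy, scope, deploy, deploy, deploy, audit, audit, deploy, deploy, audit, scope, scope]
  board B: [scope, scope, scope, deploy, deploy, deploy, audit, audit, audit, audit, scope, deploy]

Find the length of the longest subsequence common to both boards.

10

One common subsequence of length 10: scope (board A #2, board B #1), then scope (board A #3, board B #2), then scope (board A #8, board B #3), then deploy (board A #9, board B #4), then deploy (board A #10, board B #5), then deploy (board A #11, board B #6), then audit (board A #12, board B #8), then audit (board A #13, board B #9), then audit (board A #16, board B #10), then scope (board A #17, board B #11). The LCS DP gives dp[18][12] = 10, so this is optimal.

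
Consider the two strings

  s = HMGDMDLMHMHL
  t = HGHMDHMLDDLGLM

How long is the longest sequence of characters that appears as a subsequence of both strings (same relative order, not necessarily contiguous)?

7

One common subsequence of length 7: H (s #1, t #3), M (s #2, t #4), D (s #4, t #5), M (s #5, t #7), D (s #6, t #10), L (s #7, t #13), M (s #10, t #14), and the DP table's final entry dp[12][14] is also 7, so no common subsequence is longer.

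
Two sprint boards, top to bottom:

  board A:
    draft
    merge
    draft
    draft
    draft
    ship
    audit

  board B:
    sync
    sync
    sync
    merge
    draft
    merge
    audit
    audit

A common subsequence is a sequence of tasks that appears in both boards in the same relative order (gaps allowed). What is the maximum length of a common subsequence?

3

Pick draft at board A[1]=board B[5] → merge at board A[2]=board B[6] → audit at board A[7]=board B[8]; all 3 tasks appear in both, in order. The LCS DP gives dp[7][8] = 3, so this is optimal.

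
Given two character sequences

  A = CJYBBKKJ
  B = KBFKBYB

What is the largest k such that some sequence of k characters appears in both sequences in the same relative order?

2

Let dp[i][j] be the LCS length of the first i characters of A and the first j characters of B. dp[i][j] = dp[i-1][j-1]+1 when the i-th and j-th characters match, else max(dp[i-1][j], dp[i][j-1]).
    ·  K  B  F  K  B  Y  B
 ·  0  0  0  0  0  0  0  0
 C  0  0  0  0  0  0  0  0
 J  0  0  0  0  0  0  0  0
 Y  0  0  0  0  0  0  1  1
 B  0  0  1  1  1  1  1  2
 B  0  0  1  1  1  2  2  2
 K  0  1  1  1  2  2  2  2
 K  0  1  1  1  2  2  2  2
 J  0  1  1  1  2  2  2  2
dp[8][7] = 2. One LCS (by backtracking along matches): YB.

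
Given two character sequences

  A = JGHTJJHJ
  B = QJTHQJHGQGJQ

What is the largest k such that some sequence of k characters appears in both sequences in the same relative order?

Let dp[i][j] be the LCS length of the first i characters of A and the first j characters of B. dp[i][j] = dp[i-1][j-1]+1 when the i-th and j-th characters match, else max(dp[i-1][j], dp[i][j-1]).
    ·  Q  J  T  H  Q  J  H  G  Q  G  J  Q
 ·  0  0  0  0  0  0  0  0  0  0  0  0  0
 J  0  0  1  1  1  1  1  1  1  1  1  1  1
 G  0  0  1  1  1  1  1  1  2  2  2  2  2
 H  0  0  1  1  2  2  2  2  2  2  2  2  2
 T  0  0  1  2  2  2  2  2  2  2  2  2  2
 J  0  0  1  2  2  2  3  3  3  3  3  3  3
 J  0  0  1  2  2  2  3  3  3  3  3  4  4
 H  0  0  1  2  3  3  3  4  4  4  4  4  4
 J  0  0  1  2  3  3  4  4  4  4  4  5  5
dp[8][12] = 5. One LCS (by backtracking along matches): JHJHJ.

5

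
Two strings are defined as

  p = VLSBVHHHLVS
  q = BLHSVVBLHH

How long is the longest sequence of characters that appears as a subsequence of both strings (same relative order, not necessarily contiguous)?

Taking L (p #2, q #2); then S (p #3, q #4); then B (p #4, q #7); then H (p #7, q #9); then H (p #8, q #10) gives a common subsequence of length 5. dp[11][10] = 5 confirms this is the maximum.

5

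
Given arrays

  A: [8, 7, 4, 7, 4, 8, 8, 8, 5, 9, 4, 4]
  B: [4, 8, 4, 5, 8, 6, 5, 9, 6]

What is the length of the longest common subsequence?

5

Match 8 at A[1]=B[2], 4 at A[3]=B[3], 8 at A[6]=B[5], 5 at A[9]=B[7], 9 at A[10]=B[8] — 5 values in the same relative order in both, and the DP table's final entry dp[12][9] is also 5, so no common subsequence is longer.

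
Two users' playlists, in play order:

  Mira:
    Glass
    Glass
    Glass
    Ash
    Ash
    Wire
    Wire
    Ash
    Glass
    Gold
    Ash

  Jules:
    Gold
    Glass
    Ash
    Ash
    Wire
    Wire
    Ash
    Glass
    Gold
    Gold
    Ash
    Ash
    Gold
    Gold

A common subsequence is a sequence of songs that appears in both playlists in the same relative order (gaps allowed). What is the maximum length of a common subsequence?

9

Taking Glass at Mira[3]=Jules[2] → Ash at Mira[4]=Jules[3] → Ash at Mira[5]=Jules[4] → Wire at Mira[6]=Jules[5] → Wire at Mira[7]=Jules[6] → Ash at Mira[8]=Jules[7] → Glass at Mira[9]=Jules[8] → Gold at Mira[10]=Jules[10] → Ash at Mira[11]=Jules[12] gives a common subsequence of length 9. dp[11][14] = 9 confirms this is the maximum.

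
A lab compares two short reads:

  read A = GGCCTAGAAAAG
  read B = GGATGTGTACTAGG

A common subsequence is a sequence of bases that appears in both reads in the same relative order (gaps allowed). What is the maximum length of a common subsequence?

One common subsequence of length 7: G at read A[1]=read B[5], then G at read A[2]=read B[7], then C at read A[4]=read B[10], then T at read A[5]=read B[11], then A at read A[6]=read B[12], then G at read A[7]=read B[13], then G at read A[12]=read B[14]. Since dp[12][14] = 7, nothing longer is possible.

7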